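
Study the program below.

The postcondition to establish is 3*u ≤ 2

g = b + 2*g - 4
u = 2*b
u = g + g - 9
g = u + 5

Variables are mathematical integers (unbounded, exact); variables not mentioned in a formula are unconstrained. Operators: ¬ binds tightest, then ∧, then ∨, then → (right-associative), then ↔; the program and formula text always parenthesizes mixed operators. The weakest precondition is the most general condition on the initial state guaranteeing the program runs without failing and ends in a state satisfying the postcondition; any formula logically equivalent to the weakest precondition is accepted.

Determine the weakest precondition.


Working backward. After the program, 3*u ≤ 2 must hold.
Before g := u + 5: 3*u ≤ 2
Before u := g + g - 9: 6*g ≤ 29
Before u := 2*b: 6*g ≤ 29
Before g := b + 2*g - 4: 6*b + 12*g ≤ 53
Answer: WP = 6*b + 12*g ≤ 53


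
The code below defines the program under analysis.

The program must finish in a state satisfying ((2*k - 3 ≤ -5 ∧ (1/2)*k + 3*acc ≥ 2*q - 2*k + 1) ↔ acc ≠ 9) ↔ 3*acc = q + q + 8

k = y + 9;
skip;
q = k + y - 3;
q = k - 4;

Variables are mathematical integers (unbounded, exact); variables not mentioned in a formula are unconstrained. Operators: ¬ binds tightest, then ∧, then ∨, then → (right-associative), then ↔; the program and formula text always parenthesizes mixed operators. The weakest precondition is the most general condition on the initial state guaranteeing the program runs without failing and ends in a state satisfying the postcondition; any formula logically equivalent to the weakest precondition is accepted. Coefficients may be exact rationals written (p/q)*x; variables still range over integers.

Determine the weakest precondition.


Working backward. After the program, the postcondition ((2*k - 3 ≤ -5 ∧ (1/2)*k + 3*acc ≥ 2*q - 2*k + 1) ↔ acc ≠ 9) ↔ 3*acc = q + q + 8 must hold; in canonical form it is ((2*k ≤ -2 ∧ 3*acc + (5/2)*k ≥ 2*q + 1) ↔ acc ≠ 9) ↔ 3*acc = 2*q + 8.
Before q := k - 4: ((2*k ≤ -2 ∧ 3*acc + (1/2)*k ≥ -7) ↔ acc ≠ 9) ↔ 3*acc = 2*k
Before q := k + y - 3: ((2*k ≤ -2 ∧ 3*acc + (1/2)*k ≥ -7) ↔ acc ≠ 9) ↔ 3*acc = 2*k
Before skip: ((2*k ≤ -2 ∧ 3*acc + (1/2)*k ≥ -7) ↔ acc ≠ 9) ↔ 3*acc = 2*k
Before k := y + 9: ((2*y ≤ -20 ∧ 3*acc + (1/2)*y ≥ -23/2) ↔ acc ≠ 9) ↔ 3*acc = 2*y + 18
Answer: WP = ((2*y ≤ -20 ∧ 3*acc + (1/2)*y ≥ -23/2) ↔ acc ≠ 9) ↔ 3*acc = 2*y + 18


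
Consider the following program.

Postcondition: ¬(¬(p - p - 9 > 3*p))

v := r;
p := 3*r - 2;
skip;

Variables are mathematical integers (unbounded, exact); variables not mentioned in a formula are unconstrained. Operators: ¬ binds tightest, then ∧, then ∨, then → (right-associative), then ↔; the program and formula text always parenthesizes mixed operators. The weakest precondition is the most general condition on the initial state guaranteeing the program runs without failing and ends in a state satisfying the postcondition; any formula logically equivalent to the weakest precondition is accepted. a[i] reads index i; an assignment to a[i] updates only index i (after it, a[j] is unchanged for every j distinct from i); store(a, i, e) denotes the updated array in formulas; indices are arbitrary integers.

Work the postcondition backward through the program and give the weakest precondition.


Working backward. After the program, the postcondition ¬(¬(p - p - 9 > 3*p)) must hold; in canonical form it is 3*p < -9.
Before skip: 3*p < -9
Before p := 3*r - 2: 9*r < -3
Before v := r: 9*r < -3
Answer: WP = 9*r < -3


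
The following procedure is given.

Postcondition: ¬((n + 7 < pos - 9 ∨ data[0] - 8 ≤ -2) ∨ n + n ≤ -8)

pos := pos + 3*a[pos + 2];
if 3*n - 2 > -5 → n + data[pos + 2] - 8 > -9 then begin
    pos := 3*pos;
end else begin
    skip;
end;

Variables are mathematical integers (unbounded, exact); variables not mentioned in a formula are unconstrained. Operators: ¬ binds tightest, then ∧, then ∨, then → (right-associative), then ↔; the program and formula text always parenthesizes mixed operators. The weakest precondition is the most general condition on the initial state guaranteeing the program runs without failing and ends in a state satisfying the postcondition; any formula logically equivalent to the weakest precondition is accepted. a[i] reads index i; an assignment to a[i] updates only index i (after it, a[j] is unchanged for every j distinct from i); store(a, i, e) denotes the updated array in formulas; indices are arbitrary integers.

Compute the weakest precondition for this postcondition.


Working backward. After the program, the postcondition ¬((n + 7 < pos - 9 ∨ data[0] - 8 ≤ -2) ∨ n + n ≤ -8) must hold; in canonical form it is ¬(n < pos - 16 ∨ data[0] ≤ 6 ∨ 2*n ≤ -8).
Then branch requires ¬(n < 3*pos - 16 ∨ data[0] ≤ 6 ∨ 2*n ≤ -8); else branch requires ¬(n < pos - 16 ∨ data[0] ≤ 6 ∨ 2*n ≤ -8).
Before the if: ((3*n > -3 → data[pos + 2] + n > -1) → (¬(n < 3*pos - 16 ∨ data[0] ≤ 6 ∨ 2*n ≤ -8))) ∧ ((¬(3*n > -3 → data[pos + 2] + n > -1)) → (¬(n < pos - 16 ∨ data[0] ≤ 6 ∨ 2*n ≤ -8)))
Before pos := pos + 3*a[pos + 2]: ((3*n > -3 → data[3*a[pos + 2] + pos + 2] + n > -1) → (¬(n < 9*a[pos + 2] + 3*pos - 16 ∨ data[0] ≤ 6 ∨ 2*n ≤ -8))) ∧ ((¬(3*n > -3 → data[3*a[pos + 2] + pos + 2] + n > -1)) → (¬(n < 3*a[pos + 2] + pos - 16 ∨ data[0] ≤ 6 ∨ 2*n ≤ -8)))
Answer: WP = ((3*n > -3 → data[3*a[pos + 2] + pos + 2] + n > -1) → (¬(n < 9*a[pos + 2] + 3*pos - 16 ∨ data[0] ≤ 6 ∨ 2*n ≤ -8))) ∧ ((¬(3*n > -3 → data[3*a[pos + 2] + pos + 2] + n > -1)) → (¬(n < 3*a[pos + 2] + pos - 16 ∨ data[0] ≤ 6 ∨ 2*n ≤ -8)))


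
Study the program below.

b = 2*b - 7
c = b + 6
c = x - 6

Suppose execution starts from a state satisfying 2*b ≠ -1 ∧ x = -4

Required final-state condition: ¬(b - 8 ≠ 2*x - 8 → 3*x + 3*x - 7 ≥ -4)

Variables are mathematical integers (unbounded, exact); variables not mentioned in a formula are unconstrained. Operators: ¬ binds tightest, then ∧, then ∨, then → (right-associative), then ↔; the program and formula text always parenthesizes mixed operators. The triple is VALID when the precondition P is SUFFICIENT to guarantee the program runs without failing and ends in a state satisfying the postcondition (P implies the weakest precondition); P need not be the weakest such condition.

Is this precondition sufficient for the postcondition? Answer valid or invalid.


Working backward. After the program, the postcondition ¬(b - 8 ≠ 2*x - 8 → 3*x + 3*x - 7 ≥ -4) must hold; in canonical form it is ¬(b ≠ 2*x → 6*x ≥ 3).
Before c := x - 6: ¬(b ≠ 2*x → 6*x ≥ 3)
Before c := b + 6: ¬(b ≠ 2*x → 6*x ≥ 3)
Before b := 2*b - 7: ¬(2*b ≠ 2*x + 7 → 6*x ≥ 3)
The weakest precondition is ¬(2*b ≠ 2*x + 7 → 6*x ≥ 3).
Check whether 2*b ≠ -1 ∧ x = -4 implies it.
Every state satisfying the precondition satisfies the weakest precondition: the implication holds.
Answer: valid


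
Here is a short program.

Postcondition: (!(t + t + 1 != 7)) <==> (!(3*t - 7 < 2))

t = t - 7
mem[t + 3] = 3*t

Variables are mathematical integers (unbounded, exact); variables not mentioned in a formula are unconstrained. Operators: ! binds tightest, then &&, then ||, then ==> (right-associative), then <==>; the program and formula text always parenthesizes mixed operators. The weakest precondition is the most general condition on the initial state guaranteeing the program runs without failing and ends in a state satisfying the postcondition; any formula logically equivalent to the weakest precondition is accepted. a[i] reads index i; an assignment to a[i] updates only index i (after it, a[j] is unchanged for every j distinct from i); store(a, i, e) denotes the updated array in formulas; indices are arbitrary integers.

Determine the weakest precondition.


Working backward. After the program, the postcondition (!(t + t + 1 != 7)) <==> (!(3*t - 7 < 2)) must hold; in canonical form it is (!(2*t != 6)) <==> (!(3*t < 9)).
Before mem[t + 3] := 3*t: (!(2*t != 6)) <==> (!(3*t < 9))
Before t := t - 7: (!(2*t != 20)) <==> (!(3*t < 30))
Answer: WP = (!(2*t != 20)) <==> (!(3*t < 30))


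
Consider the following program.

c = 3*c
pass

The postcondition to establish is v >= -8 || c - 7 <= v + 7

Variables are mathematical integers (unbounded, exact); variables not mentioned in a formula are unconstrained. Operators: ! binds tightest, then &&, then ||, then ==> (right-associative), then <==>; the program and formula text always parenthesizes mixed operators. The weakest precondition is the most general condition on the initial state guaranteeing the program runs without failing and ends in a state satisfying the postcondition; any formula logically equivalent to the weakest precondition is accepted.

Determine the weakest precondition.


Working backward. After the program, the postcondition v >= -8 || c - 7 <= v + 7 must hold; in canonical form it is v >= -8 || c <= v + 14.
Before skip: v >= -8 || c <= v + 14
Before c := 3*c: v >= -8 || 3*c <= v + 14
Answer: WP = v >= -8 || 3*c <= v + 14


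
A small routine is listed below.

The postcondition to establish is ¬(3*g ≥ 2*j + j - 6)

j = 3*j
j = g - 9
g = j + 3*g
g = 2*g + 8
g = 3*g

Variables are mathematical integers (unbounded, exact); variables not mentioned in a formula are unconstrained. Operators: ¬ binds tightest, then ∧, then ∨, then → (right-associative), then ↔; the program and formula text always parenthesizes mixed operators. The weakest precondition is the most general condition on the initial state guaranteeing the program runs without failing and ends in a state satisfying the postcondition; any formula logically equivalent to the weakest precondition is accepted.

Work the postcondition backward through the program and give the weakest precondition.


Working backward. After the program, the postcondition ¬(3*g ≥ 2*j + j - 6) must hold; in canonical form it is ¬(3*g ≥ 3*j - 6).
Before g := 3*g: ¬(9*g ≥ 3*j - 6)
Before g := 2*g + 8: ¬(18*g ≥ 3*j - 78)
Before g := j + 3*g: ¬(54*g + 15*j ≥ -78)
Before j := g - 9: ¬(69*g ≥ 57)
Before j := 3*j: ¬(69*g ≥ 57)
Answer: WP = ¬(69*g ≥ 57)


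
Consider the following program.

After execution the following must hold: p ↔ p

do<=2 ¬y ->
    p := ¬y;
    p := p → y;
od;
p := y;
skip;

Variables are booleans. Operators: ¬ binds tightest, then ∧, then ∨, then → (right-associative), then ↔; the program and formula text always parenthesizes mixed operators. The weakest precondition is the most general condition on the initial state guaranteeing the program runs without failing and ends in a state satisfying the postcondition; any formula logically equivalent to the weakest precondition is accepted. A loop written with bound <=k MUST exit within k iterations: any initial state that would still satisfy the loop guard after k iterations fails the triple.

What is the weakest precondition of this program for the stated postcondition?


Working backward. After the program, the postcondition p ↔ p must hold; in canonical form it is true.
Before skip: true
Before p := y: true
Before the loop (bound <=2), unroll the exhaustion recursion (WP_0 = exit-now case; WP_j = one more guarded iteration, up to j = 2):
  WP_0: y
  WP_1: (¬y) → y
  WP_2: (¬y) → ((¬y) → y)
So before the loop: (¬y) → ((¬y) → y)
Answer: WP = (¬y) → ((¬y) → y)


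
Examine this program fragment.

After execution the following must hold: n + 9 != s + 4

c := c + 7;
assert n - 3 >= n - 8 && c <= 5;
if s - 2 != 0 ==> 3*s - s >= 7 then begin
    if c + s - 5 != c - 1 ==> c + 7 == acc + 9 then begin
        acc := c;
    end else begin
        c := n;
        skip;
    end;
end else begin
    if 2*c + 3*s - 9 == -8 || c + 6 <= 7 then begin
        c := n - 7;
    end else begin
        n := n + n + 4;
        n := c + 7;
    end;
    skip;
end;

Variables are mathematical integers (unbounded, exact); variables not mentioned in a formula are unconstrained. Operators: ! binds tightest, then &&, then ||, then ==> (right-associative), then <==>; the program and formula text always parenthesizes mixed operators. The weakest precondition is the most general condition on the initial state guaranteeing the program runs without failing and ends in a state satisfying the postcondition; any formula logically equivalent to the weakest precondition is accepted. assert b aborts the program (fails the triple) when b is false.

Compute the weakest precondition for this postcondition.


Working backward. After the program, the postcondition n + 9 != s + 4 must hold; in canonical form it is n != s - 5.
Then branch requires ((s != 4 ==> c == acc + 2) ==> n != s - 5) && ((!(s != 4 ==> c == acc + 2)) ==> n != s - 5); else branch requires ((2*c + 3*s == 1 || c <= 1) ==> n != s - 5) && ((!(2*c + 3*s == 1 || c <= 1)) ==> c != s - 12).
Before the if: ((s != 2 ==> 2*s >= 7) ==> (((s != 4 ==> c == acc + 2) ==> n != s - 5) && ((!(s != 4 ==> c == acc + 2)) ==> n != s - 5))) && ((!(s != 2 ==> 2*s >= 7)) ==> (((2*c + 3*s == 1 || c <= 1) ==> n != s - 5) && ((!(2*c + 3*s == 1 || c <= 1)) ==> c != s - 12)))
Before assert n - 3 >= n - 8 && c <= 5: c <= 5 && ((s != 2 ==> 2*s >= 7) ==> (((s != 4 ==> c == acc + 2) ==> n != s - 5) && ((!(s != 4 ==> c == acc + 2)) ==> n != s - 5))) && ((!(s != 2 ==> 2*s >= 7)) ==> (((2*c + 3*s == 1 || c <= 1) ==> n != s - 5) && ((!(2*c + 3*s == 1 || c <= 1)) ==> c != s - 12)))
Before c := c + 7: c <= -2 && ((s != 2 ==> 2*s >= 7) ==> (((s != 4 ==> c == acc - 5) ==> n != s - 5) && ((!(s != 4 ==> c == acc - 5)) ==> n != s - 5))) && ((!(s != 2 ==> 2*s >= 7)) ==> (((2*c + 3*s == -13 || c <= -6) ==> n != s - 5) && ((!(2*c + 3*s == -13 || c <= -6)) ==> c != s - 19)))
Answer: WP = c <= -2 && ((s != 2 ==> 2*s >= 7) ==> (((s != 4 ==> c == acc - 5) ==> n != s - 5) && ((!(s != 4 ==> c == acc - 5)) ==> n != s - 5))) && ((!(s != 2 ==> 2*s >= 7)) ==> (((2*c + 3*s == -13 || c <= -6) ==> n != s - 5) && ((!(2*c + 3*s == -13 || c <= -6)) ==> c != s - 19)))


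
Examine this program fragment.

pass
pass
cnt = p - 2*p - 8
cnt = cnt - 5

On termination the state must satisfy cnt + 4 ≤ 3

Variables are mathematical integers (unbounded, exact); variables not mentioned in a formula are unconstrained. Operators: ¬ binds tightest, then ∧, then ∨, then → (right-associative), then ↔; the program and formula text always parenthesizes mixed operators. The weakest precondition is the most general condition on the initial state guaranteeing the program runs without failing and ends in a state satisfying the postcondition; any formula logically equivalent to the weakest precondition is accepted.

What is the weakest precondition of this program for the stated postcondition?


Working backward. After the program, the postcondition cnt + 4 ≤ 3 must hold; in canonical form it is cnt ≤ -1.
Before cnt := cnt - 5: cnt ≤ 4
Before cnt := p - 2*p - 8: p ≥ -12
Before skip: p ≥ -12
Before skip: p ≥ -12
Answer: WP = p ≥ -12


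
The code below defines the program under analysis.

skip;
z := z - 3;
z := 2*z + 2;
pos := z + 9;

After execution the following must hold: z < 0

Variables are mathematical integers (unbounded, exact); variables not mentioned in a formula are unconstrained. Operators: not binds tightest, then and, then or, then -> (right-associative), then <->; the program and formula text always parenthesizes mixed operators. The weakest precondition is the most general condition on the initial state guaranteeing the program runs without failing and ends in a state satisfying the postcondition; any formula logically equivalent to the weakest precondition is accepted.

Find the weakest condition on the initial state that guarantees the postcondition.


Working backward. After the program, z < 0 must hold.
Before pos := z + 9: z < 0
Before z := 2*z + 2: 2*z < -2
Before z := z - 3: 2*z < 4
Before skip: 2*z < 4
Answer: WP = 2*z < 4


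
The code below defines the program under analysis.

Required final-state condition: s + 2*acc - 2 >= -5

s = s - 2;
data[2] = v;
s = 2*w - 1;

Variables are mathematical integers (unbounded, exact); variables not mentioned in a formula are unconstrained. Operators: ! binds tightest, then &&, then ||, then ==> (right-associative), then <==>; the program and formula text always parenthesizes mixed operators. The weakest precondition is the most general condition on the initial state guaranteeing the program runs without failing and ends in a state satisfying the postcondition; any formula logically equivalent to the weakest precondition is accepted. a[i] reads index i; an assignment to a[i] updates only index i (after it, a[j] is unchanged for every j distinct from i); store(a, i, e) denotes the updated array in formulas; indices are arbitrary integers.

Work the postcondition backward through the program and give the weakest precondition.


Working backward. After the program, the postcondition s + 2*acc - 2 >= -5 must hold; in canonical form it is 2*acc + s >= -3.
Before s := 2*w - 1: 2*acc + 2*w >= -2
Before data[2] := v: 2*acc + 2*w >= -2
Before s := s - 2: 2*acc + 2*w >= -2
Answer: WP = 2*acc + 2*w >= -2


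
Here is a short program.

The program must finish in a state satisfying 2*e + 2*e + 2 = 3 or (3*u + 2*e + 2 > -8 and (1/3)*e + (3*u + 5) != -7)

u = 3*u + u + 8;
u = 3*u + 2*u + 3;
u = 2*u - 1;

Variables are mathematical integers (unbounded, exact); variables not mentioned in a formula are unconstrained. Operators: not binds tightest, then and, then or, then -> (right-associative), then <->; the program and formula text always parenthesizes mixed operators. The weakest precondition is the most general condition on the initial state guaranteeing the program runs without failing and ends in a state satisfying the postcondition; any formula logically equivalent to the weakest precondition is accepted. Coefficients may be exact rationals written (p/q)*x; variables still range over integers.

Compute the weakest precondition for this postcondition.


Working backward. After the program, the postcondition 2*e + 2*e + 2 = 3 or (3*u + 2*e + 2 > -8 and (1/3)*e + (3*u + 5) != -7) must hold; in canonical form it is 4*e = 1 or (2*e + 3*u > -10 and (1/3)*e + 3*u != -12).
Before u := 2*u - 1: 4*e = 1 or (2*e + 6*u > -7 and (1/3)*e + 6*u != -9)
Before u := 3*u + 2*u + 3: 4*e = 1 or (2*e + 30*u > -25 and (1/3)*e + 30*u != -27)
Before u := 3*u + u + 8: 4*e = 1 or (2*e + 120*u > -265 and (1/3)*e + 120*u != -267)
Answer: WP = 4*e = 1 or (2*e + 120*u > -265 and (1/3)*e + 120*u != -267)


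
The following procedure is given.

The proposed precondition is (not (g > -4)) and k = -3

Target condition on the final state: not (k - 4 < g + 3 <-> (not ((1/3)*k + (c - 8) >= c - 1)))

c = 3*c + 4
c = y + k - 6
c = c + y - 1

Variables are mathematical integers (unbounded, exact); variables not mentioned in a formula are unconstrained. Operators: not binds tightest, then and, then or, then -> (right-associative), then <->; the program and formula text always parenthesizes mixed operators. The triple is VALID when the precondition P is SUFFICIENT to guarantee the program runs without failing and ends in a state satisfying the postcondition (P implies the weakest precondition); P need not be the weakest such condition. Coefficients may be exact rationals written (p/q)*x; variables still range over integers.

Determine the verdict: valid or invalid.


Working backward. After the program, the postcondition not (k - 4 < g + 3 <-> (not ((1/3)*k + (c - 8) >= c - 1))) must hold; in canonical form it is not (k < g + 7 <-> (not ((1/3)*k >= 7))).
Before c := c + y - 1: not (k < g + 7 <-> (not ((1/3)*k >= 7)))
Before c := y + k - 6: not (k < g + 7 <-> (not ((1/3)*k >= 7)))
Before c := 3*c + 4: not (k < g + 7 <-> (not ((1/3)*k >= 7)))
The weakest precondition is not (k < g + 7 <-> (not ((1/3)*k >= 7))).
Check whether (not (g > -4)) and k = -3 implies it.
Countermodel: at the initial state g = -9, k = -3, the precondition holds but the weakest precondition fails.
Answer: invalid


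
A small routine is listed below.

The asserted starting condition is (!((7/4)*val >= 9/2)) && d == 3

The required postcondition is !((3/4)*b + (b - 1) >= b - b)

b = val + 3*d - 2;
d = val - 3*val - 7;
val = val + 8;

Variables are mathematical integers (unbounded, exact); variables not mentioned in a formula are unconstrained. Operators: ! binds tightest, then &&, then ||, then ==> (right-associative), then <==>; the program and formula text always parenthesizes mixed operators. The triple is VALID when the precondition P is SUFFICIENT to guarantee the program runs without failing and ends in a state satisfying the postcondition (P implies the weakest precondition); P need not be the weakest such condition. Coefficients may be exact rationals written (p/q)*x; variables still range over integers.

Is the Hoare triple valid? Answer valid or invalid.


Working backward. After the program, the postcondition !((3/4)*b + (b - 1) >= b - b) must hold; in canonical form it is !((7/4)*b >= 1).
Before val := val + 8: !((7/4)*b >= 1)
Before d := val - 3*val - 7: !((7/4)*b >= 1)
Before b := val + 3*d - 2: !((21/4)*d + (7/4)*val >= 9/2)
The weakest precondition is !((21/4)*d + (7/4)*val >= 9/2).
Check whether (!((7/4)*val >= 9/2)) && d == 3 implies it.
Countermodel: at the initial state d = 3, val = -6, the precondition holds but the weakest precondition fails.
Answer: invalid


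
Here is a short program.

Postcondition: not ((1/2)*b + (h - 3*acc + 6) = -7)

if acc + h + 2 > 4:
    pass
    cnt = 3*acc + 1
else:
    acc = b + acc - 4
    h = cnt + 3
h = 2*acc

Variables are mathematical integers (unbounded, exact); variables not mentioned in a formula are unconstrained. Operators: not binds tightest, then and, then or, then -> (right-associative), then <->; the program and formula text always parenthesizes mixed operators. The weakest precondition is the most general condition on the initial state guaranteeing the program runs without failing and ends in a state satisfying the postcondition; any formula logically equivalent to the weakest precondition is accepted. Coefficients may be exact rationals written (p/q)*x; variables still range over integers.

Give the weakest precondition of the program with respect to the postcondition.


Working backward. After the program, the postcondition not ((1/2)*b + (h - 3*acc + 6) = -7) must hold; in canonical form it is not ((1/2)*b + h = 3*acc - 13).
Before h := 2*acc: not ((1/2)*b = acc - 13)
Then branch requires not ((1/2)*b = acc - 13); else branch requires not (acc + (1/2)*b = 17).
Before the if: (acc + h > 2 -> (not ((1/2)*b = acc - 13))) and ((not (acc + h > 2)) -> (not (acc + (1/2)*b = 17)))
Answer: WP = (acc + h > 2 -> (not ((1/2)*b = acc - 13))) and ((not (acc + h > 2)) -> (not (acc + (1/2)*b = 17)))


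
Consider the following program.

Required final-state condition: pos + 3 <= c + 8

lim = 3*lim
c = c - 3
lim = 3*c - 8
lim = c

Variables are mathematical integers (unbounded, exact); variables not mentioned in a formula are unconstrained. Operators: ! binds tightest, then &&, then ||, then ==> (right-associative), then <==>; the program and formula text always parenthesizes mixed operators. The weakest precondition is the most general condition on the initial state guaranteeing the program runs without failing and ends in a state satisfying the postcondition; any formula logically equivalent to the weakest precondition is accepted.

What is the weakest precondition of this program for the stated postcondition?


Working backward. After the program, the postcondition pos + 3 <= c + 8 must hold; in canonical form it is pos <= c + 5.
Before lim := c: pos <= c + 5
Before lim := 3*c - 8: pos <= c + 5
Before c := c - 3: pos <= c + 2
Before lim := 3*lim: pos <= c + 2
Answer: WP = pos <= c + 2


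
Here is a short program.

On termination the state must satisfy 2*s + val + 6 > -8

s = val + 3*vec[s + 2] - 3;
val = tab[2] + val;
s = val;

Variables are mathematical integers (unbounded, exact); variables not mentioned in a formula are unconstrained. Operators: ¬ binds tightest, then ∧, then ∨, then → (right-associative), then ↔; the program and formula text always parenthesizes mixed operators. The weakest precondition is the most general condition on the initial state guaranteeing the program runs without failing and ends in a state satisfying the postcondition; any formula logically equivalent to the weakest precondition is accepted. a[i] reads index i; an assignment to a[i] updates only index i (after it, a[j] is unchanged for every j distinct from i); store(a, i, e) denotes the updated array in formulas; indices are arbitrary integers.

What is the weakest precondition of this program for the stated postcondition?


Working backward. After the program, the postcondition 2*s + val + 6 > -8 must hold; in canonical form it is 2*s + val > -14.
Before s := val: 3*val > -14
Before val := tab[2] + val: 3*tab[2] + 3*val > -14
Before s := val + 3*vec[s + 2] - 3: 3*tab[2] + 3*val > -14
Answer: WP = 3*tab[2] + 3*val > -14


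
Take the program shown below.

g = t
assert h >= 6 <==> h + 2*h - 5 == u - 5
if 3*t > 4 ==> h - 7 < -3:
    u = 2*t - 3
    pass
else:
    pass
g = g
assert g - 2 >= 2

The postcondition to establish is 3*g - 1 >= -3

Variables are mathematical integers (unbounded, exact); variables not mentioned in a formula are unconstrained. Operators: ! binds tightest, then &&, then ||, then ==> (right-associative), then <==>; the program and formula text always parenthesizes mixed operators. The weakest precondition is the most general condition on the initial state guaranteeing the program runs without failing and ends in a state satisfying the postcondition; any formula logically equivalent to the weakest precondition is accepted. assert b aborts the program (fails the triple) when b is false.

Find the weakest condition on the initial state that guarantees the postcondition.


Working backward. After the program, the postcondition 3*g - 1 >= -3 must hold; in canonical form it is 3*g >= -2.
Before assert g - 2 >= 2: g >= 4 && 3*g >= -2
Before g := g: g >= 4 && 3*g >= -2
Then branch requires g >= 4 && 3*g >= -2; else branch requires g >= 4 && 3*g >= -2.
Before the if: ((3*t > 4 ==> h < 4) ==> (g >= 4 && 3*g >= -2)) && ((!(3*t > 4 ==> h < 4)) ==> (g >= 4 && 3*g >= -2))
Before assert h >= 6 <==> h + 2*h - 5 == u - 5: (h >= 6 <==> 3*h == u) && ((3*t > 4 ==> h < 4) ==> (g >= 4 && 3*g >= -2)) && ((!(3*t > 4 ==> h < 4)) ==> (g >= 4 && 3*g >= -2))
Before g := t: (h >= 6 <==> 3*h == u) && ((3*t > 4 ==> h < 4) ==> (t >= 4 && 3*t >= -2)) && ((!(3*t > 4 ==> h < 4)) ==> (t >= 4 && 3*t >= -2))
Answer: WP = (h >= 6 <==> 3*h == u) && ((3*t > 4 ==> h < 4) ==> (t >= 4 && 3*t >= -2)) && ((!(3*t > 4 ==> h < 4)) ==> (t >= 4 && 3*t >= -2))


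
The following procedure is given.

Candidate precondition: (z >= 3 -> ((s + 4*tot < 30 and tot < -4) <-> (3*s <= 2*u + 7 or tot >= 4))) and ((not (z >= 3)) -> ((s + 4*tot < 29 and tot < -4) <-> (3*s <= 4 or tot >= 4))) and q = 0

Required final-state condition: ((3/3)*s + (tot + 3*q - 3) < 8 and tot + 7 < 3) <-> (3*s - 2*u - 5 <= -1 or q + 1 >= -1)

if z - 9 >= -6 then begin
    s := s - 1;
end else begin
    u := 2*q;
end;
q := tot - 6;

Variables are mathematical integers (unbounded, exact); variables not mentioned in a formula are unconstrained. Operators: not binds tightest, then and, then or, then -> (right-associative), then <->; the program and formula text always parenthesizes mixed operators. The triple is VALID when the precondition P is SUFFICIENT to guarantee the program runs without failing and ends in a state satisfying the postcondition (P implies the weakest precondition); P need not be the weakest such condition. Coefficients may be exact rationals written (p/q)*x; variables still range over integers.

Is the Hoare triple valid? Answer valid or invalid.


Working backward. After the program, the postcondition ((3/3)*s + (tot + 3*q - 3) < 8 and tot + 7 < 3) <-> (3*s - 2*u - 5 <= -1 or q + 1 >= -1) must hold; in canonical form it is (3*q + s + tot < 11 and tot < -4) <-> (3*s <= 2*u + 4 or q >= -2).
Before q := tot - 6: (s + 4*tot < 29 and tot < -4) <-> (3*s <= 2*u + 4 or tot >= 4)
Then branch requires (s + 4*tot < 30 and tot < -4) <-> (3*s <= 2*u + 7 or tot >= 4); else branch requires (s + 4*tot < 29 and tot < -4) <-> (3*s <= 4*q + 4 or tot >= 4).
Before the if: (z >= 3 -> ((s + 4*tot < 30 and tot < -4) <-> (3*s <= 2*u + 7 or tot >= 4))) and ((not (z >= 3)) -> ((s + 4*tot < 29 and tot < -4) <-> (3*s <= 4*q + 4 or tot >= 4)))
The weakest precondition is (z >= 3 -> ((s + 4*tot < 30 and tot < -4) <-> (3*s <= 2*u + 7 or tot >= 4))) and ((not (z >= 3)) -> ((s + 4*tot < 29 and tot < -4) <-> (3*s <= 4*q + 4 or tot >= 4))).
Check whether (z >= 3 -> ((s + 4*tot < 30 and tot < -4) <-> (3*s <= 2*u + 7 or tot >= 4))) and ((not (z >= 3)) -> ((s + 4*tot < 29 and tot < -4) <-> (3*s <= 4 or tot >= 4))) and q = 0 implies it.
Every state satisfying the precondition satisfies the weakest precondition: the implication holds.
Answer: valid


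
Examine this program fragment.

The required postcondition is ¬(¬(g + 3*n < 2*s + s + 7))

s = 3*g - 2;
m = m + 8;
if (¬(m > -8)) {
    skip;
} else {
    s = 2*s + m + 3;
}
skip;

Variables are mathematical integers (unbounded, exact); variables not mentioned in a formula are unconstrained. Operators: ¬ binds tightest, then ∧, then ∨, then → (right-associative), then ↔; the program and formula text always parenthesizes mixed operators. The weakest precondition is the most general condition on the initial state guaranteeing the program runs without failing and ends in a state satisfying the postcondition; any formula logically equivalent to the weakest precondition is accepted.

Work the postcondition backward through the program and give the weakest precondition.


Working backward. After the program, the postcondition ¬(¬(g + 3*n < 2*s + s + 7)) must hold; in canonical form it is g + 3*n < 3*s + 7.
Before skip: g + 3*n < 3*s + 7
Then branch requires g + 3*n < 3*s + 7; else branch requires g + 3*n < 3*m + 6*s + 16.
Before the if: ((¬(m > -8)) → g + 3*n < 3*s + 7) ∧ (m > -8 → g + 3*n < 3*m + 6*s + 16)
Before m := m + 8: ((¬(m > -16)) → g + 3*n < 3*s + 7) ∧ (m > -16 → g + 3*n < 3*m + 6*s + 40)
Before s := 3*g - 2: ((¬(m > -16)) → 3*n < 8*g + 1) ∧ (m > -16 → 3*n < 17*g + 3*m + 28)
Answer: WP = ((¬(m > -16)) → 3*n < 8*g + 1) ∧ (m > -16 → 3*n < 17*g + 3*m + 28)


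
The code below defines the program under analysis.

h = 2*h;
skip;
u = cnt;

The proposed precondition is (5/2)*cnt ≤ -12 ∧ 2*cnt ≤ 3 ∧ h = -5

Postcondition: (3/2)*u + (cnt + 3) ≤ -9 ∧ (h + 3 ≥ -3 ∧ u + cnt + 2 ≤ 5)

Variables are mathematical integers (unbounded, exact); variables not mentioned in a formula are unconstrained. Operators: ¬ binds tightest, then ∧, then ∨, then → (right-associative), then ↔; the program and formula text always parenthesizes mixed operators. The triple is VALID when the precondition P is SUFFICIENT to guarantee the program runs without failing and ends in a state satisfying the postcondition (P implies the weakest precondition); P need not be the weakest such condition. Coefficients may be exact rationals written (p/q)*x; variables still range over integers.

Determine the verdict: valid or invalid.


Working backward. After the program, the postcondition (3/2)*u + (cnt + 3) ≤ -9 ∧ (h + 3 ≥ -3 ∧ u + cnt + 2 ≤ 5) must hold; in canonical form it is cnt + (3/2)*u ≤ -12 ∧ h ≥ -6 ∧ cnt + u ≤ 3.
Before u := cnt: (5/2)*cnt ≤ -12 ∧ h ≥ -6 ∧ 2*cnt ≤ 3
Before skip: (5/2)*cnt ≤ -12 ∧ h ≥ -6 ∧ 2*cnt ≤ 3
Before h := 2*h: (5/2)*cnt ≤ -12 ∧ 2*h ≥ -6 ∧ 2*cnt ≤ 3
The weakest precondition is (5/2)*cnt ≤ -12 ∧ 2*h ≥ -6 ∧ 2*cnt ≤ 3.
Check whether (5/2)*cnt ≤ -12 ∧ 2*cnt ≤ 3 ∧ h = -5 implies it.
Countermodel: at the initial state cnt = -5, h = -5, the precondition holds but the weakest precondition fails.
Answer: invalid


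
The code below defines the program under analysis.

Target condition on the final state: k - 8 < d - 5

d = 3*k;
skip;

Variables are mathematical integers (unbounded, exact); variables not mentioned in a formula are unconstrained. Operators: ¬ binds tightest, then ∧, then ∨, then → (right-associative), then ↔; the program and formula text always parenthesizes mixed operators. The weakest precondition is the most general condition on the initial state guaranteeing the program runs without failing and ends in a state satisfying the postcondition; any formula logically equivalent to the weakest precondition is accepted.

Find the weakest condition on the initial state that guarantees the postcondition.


Working backward. After the program, the postcondition k - 8 < d - 5 must hold; in canonical form it is k < d + 3.
Before skip: k < d + 3
Before d := 3*k: 2*k > -3
Answer: WP = 2*k > -3


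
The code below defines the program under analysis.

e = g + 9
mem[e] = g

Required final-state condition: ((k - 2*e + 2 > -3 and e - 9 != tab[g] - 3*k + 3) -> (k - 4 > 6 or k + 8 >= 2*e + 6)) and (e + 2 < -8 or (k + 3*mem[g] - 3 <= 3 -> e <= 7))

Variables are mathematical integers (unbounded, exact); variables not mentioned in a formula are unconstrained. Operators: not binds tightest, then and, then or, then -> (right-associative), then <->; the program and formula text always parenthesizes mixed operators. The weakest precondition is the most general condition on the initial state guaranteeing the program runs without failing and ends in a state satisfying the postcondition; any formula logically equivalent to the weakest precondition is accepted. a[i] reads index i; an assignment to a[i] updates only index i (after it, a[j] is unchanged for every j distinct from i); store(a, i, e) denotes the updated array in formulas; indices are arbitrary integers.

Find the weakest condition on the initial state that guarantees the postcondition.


Working backward. After the program, the postcondition ((k - 2*e + 2 > -3 and e - 9 != tab[g] - 3*k + 3) -> (k - 4 > 6 or k + 8 >= 2*e + 6)) and (e + 2 < -8 or (k + 3*mem[g] - 3 <= 3 -> e <= 7)) must hold; in canonical form it is ((k > 2*e - 5 and e + 3*k != tab[g] + 12) -> (k > 10 or k >= 2*e - 2)) and (e < -10 or (3*mem[g] + k <= 6 -> e <= 7)).
Before mem[e] := g: ((k > 2*e - 5 and e + 3*k != tab[g] + 12) -> (k > 10 or k >= 2*e - 2)) and (e < -10 or (3*store(mem, e, g)[g] + k <= 6 -> e <= 7))
Before e := g + 9: ((k > 2*g + 13 and g + 3*k != tab[g] + 3) -> (k > 10 or k >= 2*g + 16)) and (g < -19 or (3*store(mem, g + 9, g)[g] + k <= 6 -> g <= -2))
Answer: WP = ((k > 2*g + 13 and g + 3*k != tab[g] + 3) -> (k > 10 or k >= 2*g + 16)) and (g < -19 or (3*store(mem, g + 9, g)[g] + k <= 6 -> g <= -2))


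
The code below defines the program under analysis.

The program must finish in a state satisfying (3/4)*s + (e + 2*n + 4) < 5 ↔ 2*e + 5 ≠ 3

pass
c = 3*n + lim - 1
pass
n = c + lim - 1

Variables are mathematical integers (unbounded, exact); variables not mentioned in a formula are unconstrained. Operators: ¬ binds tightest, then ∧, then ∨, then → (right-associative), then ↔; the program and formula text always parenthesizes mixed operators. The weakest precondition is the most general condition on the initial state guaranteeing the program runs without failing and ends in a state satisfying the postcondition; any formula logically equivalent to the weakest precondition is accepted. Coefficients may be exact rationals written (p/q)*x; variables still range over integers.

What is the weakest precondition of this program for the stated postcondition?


Working backward. After the program, the postcondition (3/4)*s + (e + 2*n + 4) < 5 ↔ 2*e + 5 ≠ 3 must hold; in canonical form it is e + 2*n + (3/4)*s < 1 ↔ 2*e ≠ -2.
Before n := c + lim - 1: 2*c + e + 2*lim + (3/4)*s < 3 ↔ 2*e ≠ -2
Before skip: 2*c + e + 2*lim + (3/4)*s < 3 ↔ 2*e ≠ -2
Before c := 3*n + lim - 1: e + 4*lim + 6*n + (3/4)*s < 5 ↔ 2*e ≠ -2
Before skip: e + 4*lim + 6*n + (3/4)*s < 5 ↔ 2*e ≠ -2
Answer: WP = e + 4*lim + 6*n + (3/4)*s < 5 ↔ 2*e ≠ -2


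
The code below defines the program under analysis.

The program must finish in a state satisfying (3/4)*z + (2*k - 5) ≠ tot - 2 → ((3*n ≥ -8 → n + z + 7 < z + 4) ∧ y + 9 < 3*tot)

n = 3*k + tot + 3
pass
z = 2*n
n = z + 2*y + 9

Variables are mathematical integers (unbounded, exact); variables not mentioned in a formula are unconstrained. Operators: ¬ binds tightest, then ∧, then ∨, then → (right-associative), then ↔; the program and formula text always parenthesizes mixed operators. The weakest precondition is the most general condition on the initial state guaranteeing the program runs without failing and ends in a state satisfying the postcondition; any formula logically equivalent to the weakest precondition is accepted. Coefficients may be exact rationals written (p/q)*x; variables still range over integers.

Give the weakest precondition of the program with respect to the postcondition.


Working backward. After the program, the postcondition (3/4)*z + (2*k - 5) ≠ tot - 2 → ((3*n ≥ -8 → n + z + 7 < z + 4) ∧ y + 9 < 3*tot) must hold; in canonical form it is 2*k + (3/4)*z ≠ tot + 3 → ((3*n ≥ -8 → n < -3) ∧ y < 3*tot - 9).
Before n := z + 2*y + 9: 2*k + (3/4)*z ≠ tot + 3 → ((6*y + 3*z ≥ -35 → 2*y + z < -12) ∧ y < 3*tot - 9)
Before z := 2*n: 2*k + (3/2)*n ≠ tot + 3 → ((6*n + 6*y ≥ -35 → 2*n + 2*y < -12) ∧ y < 3*tot - 9)
Before skip: 2*k + (3/2)*n ≠ tot + 3 → ((6*n + 6*y ≥ -35 → 2*n + 2*y < -12) ∧ y < 3*tot - 9)
Before n := 3*k + tot + 3: (13/2)*k + (1/2)*tot ≠ -3/2 → ((18*k + 6*tot + 6*y ≥ -53 → 6*k + 2*tot + 2*y < -18) ∧ y < 3*tot - 9)
Answer: WP = (13/2)*k + (1/2)*tot ≠ -3/2 → ((18*k + 6*tot + 6*y ≥ -53 → 6*k + 2*tot + 2*y < -18) ∧ y < 3*tot - 9)


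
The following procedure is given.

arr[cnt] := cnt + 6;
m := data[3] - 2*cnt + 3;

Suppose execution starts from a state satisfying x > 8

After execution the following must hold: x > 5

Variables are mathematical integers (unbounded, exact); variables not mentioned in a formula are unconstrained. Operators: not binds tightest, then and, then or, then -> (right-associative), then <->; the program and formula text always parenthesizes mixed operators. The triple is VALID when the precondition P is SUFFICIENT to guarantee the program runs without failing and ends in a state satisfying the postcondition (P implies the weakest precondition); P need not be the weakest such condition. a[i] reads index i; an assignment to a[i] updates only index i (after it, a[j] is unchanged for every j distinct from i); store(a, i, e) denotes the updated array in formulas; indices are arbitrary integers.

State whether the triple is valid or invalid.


Working backward. After the program, x > 5 must hold.
Before m := data[3] - 2*cnt + 3: x > 5
Before arr[cnt] := cnt + 6: x > 5
The weakest precondition is x > 5.
Check whether x > 8 implies it.
Every state satisfying the precondition satisfies the weakest precondition: the implication holds.
Answer: valid


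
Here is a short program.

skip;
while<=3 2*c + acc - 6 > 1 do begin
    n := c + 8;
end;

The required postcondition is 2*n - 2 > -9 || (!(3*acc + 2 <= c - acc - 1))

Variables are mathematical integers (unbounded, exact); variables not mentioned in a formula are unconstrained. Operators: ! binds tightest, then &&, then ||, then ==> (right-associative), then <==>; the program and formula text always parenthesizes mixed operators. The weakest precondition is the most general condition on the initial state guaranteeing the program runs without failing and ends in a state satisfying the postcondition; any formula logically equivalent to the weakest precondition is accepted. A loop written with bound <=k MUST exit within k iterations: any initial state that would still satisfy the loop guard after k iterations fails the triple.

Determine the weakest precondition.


Working backward. After the program, the postcondition 2*n - 2 > -9 || (!(3*acc + 2 <= c - acc - 1)) must hold; in canonical form it is 2*n > -7 || (!(4*acc <= c - 3)).
Before the loop (bound <=3), unroll the exhaustion recursion (WP_0 = exit-now case; WP_j = one more guarded iteration, up to j = 3):
  WP_0: (!(acc + 2*c > 7)) && (2*n > -7 || (!(4*acc <= c - 3)))
  WP_1: (acc + 2*c > 7 ==> ((!(acc + 2*c > 7)) && (2*c > -23 || (!(4*acc <= c - 3))))) && ((!(acc + 2*c > 7)) ==> (2*n > -7 || (!(4*acc <= c - 3))))
  WP_2: (acc + 2*c > 7 ==> ((acc + 2*c > 7 ==> ((!(acc + 2*c > 7)) && (2*c > -23 || (!(4*acc <= c - 3))))) && ((!(acc + 2*c > 7)) ==> (2*c > -23 || (!(4*acc <= c - 3)))))) && ((!(acc + 2*c > 7)) ==> (2*n > -7 || (!(4*acc <= c - 3))))
  WP_3: (acc + 2*c > 7 ==> ((acc + 2*c > 7 ==> ((acc + 2*c > 7 ==> ((!(acc + 2*c > 7)) && (2*c > -23 || (!(4*acc <= c - 3))))) && ((!(acc + 2*c > 7)) ==> (2*c > -23 || (!(4*acc <= c - 3)))))) && ((!(acc + 2*c > 7)) ==> (2*c > -23 || (!(4*acc <= c - 3)))))) && ((!(acc + 2*c > 7)) ==> (2*n > -7 || (!(4*acc <= c - 3))))
So before the loop: (acc + 2*c > 7 ==> ((acc + 2*c > 7 ==> ((acc + 2*c > 7 ==> ((!(acc + 2*c > 7)) && (2*c > -23 || (!(4*acc <= c - 3))))) && ((!(acc + 2*c > 7)) ==> (2*c > -23 || (!(4*acc <= c - 3)))))) && ((!(acc + 2*c > 7)) ==> (2*c > -23 || (!(4*acc <= c - 3)))))) && ((!(acc + 2*c > 7)) ==> (2*n > -7 || (!(4*acc <= c - 3))))
Before skip: (acc + 2*c > 7 ==> ((acc + 2*c > 7 ==> ((acc + 2*c > 7 ==> ((!(acc + 2*c > 7)) && (2*c > -23 || (!(4*acc <= c - 3))))) && ((!(acc + 2*c > 7)) ==> (2*c > -23 || (!(4*acc <= c - 3)))))) && ((!(acc + 2*c > 7)) ==> (2*c > -23 || (!(4*acc <= c - 3)))))) && ((!(acc + 2*c > 7)) ==> (2*n > -7 || (!(4*acc <= c - 3))))
Answer: WP = (acc + 2*c > 7 ==> ((acc + 2*c > 7 ==> ((acc + 2*c > 7 ==> ((!(acc + 2*c > 7)) && (2*c > -23 || (!(4*acc <= c - 3))))) && ((!(acc + 2*c > 7)) ==> (2*c > -23 || (!(4*acc <= c - 3)))))) && ((!(acc + 2*c > 7)) ==> (2*c > -23 || (!(4*acc <= c - 3)))))) && ((!(acc + 2*c > 7)) ==> (2*n > -7 || (!(4*acc <= c - 3))))
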